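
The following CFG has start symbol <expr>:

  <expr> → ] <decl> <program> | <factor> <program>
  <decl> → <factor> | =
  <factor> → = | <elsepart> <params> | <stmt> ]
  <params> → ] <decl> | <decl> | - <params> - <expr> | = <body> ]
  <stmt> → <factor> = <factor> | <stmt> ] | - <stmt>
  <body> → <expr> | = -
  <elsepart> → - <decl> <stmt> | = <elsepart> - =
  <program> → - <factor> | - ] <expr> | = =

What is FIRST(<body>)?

From <body> → <expr>: add FIRST(<expr>) = { -, =, ] }.
<body> → = - contributes {=}.
Union: FIRST(<body>) = { -, =, ] }.

{ -, =, ] }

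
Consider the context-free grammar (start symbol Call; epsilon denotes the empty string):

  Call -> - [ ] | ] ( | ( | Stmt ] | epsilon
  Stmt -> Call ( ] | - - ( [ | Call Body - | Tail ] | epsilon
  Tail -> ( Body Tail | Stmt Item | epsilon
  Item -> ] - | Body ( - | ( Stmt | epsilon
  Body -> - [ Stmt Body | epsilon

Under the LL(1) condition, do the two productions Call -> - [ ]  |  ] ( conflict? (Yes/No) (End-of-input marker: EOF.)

No

FIRST(- [ ]) = { - } and FIRST(] () = { ] }.
The FIRST sets are disjoint and neither alternative is nullable — no conflict.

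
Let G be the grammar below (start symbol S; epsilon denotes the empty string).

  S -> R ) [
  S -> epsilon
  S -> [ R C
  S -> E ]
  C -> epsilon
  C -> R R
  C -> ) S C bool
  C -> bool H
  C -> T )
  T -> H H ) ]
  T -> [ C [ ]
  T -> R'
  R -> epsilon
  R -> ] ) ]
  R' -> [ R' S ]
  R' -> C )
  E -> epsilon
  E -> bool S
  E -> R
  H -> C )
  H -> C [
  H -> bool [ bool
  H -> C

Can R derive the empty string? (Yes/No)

Yes

R has an epsilon-production, so R ⇒ epsilon.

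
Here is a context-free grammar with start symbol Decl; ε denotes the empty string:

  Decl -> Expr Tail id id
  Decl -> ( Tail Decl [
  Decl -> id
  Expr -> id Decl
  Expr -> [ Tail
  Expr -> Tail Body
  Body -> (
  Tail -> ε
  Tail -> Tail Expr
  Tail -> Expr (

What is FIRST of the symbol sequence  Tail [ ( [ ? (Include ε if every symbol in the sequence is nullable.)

{ (, [, id }

Add FIRST(Tail)\{ε} = { (, [, id }; Tail is nullable, continue.
[ is a terminal; add {[} and stop.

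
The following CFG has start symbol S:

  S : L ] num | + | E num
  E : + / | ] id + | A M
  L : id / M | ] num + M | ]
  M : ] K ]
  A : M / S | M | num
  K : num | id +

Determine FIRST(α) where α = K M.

Add FIRST(K) = { id, num }; K is not nullable, stop.

{ id, num }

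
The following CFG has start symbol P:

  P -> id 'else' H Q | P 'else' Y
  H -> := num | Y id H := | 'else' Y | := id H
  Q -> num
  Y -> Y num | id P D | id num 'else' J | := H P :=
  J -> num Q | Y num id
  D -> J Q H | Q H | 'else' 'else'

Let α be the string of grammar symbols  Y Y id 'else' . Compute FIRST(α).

{ :=, id }

Add FIRST(Y) = { :=, id }; Y is not nullable, stop.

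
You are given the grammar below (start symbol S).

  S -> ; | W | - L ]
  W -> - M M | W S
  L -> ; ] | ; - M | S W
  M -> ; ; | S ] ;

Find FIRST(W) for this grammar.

{ - }

W -> - M M contributes {-}.
From W -> W S: add FIRST(W) = { - }.
Union: FIRST(W) = { - }.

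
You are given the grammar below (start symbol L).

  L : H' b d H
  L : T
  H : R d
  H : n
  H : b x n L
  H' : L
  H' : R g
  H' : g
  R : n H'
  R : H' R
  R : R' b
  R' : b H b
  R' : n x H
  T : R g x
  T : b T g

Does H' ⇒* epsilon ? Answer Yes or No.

No

No nonterminal in this grammar is nullable.
No production of H' has an RHS whose symbols are all nullable, so H' is not nullable.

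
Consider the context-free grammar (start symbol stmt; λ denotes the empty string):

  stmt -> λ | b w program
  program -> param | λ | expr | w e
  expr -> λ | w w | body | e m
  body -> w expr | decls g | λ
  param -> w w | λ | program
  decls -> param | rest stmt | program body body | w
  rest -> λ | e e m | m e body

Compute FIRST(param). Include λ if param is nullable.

{ b, e, g, m, w, λ }

param -> w w contributes {w}.
param -> λ contributes λ.
From param -> program: add FIRST(program) = { b, e, g, m, w, λ } (including λ since program is nullable).
Union: FIRST(param) = { b, e, g, m, w, λ }.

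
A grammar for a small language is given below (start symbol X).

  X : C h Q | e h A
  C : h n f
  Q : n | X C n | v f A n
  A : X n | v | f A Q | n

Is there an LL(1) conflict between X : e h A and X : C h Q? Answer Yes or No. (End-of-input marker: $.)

No

FIRST(e h A) = { e } and FIRST(C h Q) = { h }.
The FIRST sets are disjoint and neither alternative is nullable — no conflict.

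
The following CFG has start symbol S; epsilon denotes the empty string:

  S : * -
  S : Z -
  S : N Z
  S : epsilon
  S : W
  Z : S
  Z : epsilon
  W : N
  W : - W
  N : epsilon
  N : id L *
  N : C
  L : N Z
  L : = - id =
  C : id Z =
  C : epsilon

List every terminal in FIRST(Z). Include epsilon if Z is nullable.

{ *, -, id, epsilon }

From Z : S: add FIRST(S) = { *, -, id, epsilon } (including epsilon since S is nullable).
Z : epsilon contributes epsilon.
Union: FIRST(Z) = { *, -, id, epsilon }.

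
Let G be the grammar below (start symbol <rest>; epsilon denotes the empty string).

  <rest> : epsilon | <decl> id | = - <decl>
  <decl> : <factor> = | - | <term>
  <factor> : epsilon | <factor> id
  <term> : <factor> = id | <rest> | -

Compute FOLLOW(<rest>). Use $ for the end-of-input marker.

<rest> is the start symbol, so $ ∈ FOLLOW(<rest>).
In <term> : <rest>: <rest> is at the end, add FOLLOW(<term>) = { $, id }.
Union: FOLLOW(<rest>) = { $, id }.

{ $, id }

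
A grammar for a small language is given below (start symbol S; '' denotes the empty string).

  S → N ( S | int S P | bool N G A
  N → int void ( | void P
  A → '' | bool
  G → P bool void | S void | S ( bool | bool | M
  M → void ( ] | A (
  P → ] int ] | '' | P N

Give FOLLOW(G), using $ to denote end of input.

{ $, (, ], bool, int, void }

In S → bool N G A: add FIRST(A)\{''} = { bool }.
  Since A is nullable, also add FOLLOW(S) = { $, (, ], int, void }.
Union: FOLLOW(G) = { $, (, ], bool, int, void }.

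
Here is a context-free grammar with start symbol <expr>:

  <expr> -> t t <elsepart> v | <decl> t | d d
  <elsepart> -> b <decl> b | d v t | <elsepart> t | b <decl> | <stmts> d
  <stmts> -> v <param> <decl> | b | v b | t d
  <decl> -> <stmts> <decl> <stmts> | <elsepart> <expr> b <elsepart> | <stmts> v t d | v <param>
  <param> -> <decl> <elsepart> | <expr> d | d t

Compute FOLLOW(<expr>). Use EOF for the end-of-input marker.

<expr> is the start symbol, so EOF ∈ FOLLOW(<expr>).
In <decl> -> <elsepart> <expr> b <elsepart>: add FIRST(b <elsepart>) = { b }.
In <param> -> <expr> d: add FIRST(d) = { d }.
Union: FOLLOW(<expr>) = { EOF, b, d }.

{ EOF, b, d }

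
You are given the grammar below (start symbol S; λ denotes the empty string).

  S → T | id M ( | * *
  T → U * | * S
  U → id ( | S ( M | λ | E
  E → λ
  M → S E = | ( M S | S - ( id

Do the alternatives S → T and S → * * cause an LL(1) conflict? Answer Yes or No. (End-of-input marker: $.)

FIRST(T) = { *, id } and FIRST(* *) = { * }.
Both contain *, so the two alternatives are not disjoint — LL(1) conflict.

Yes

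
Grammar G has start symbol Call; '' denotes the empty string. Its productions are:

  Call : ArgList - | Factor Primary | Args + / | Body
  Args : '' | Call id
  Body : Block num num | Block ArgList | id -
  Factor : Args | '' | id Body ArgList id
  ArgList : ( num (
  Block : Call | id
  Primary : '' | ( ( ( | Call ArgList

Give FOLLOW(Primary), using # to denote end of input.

In Call : Factor Primary: Primary is at the end, add FOLLOW(Call) = { #, (, id, num }.
Union: FOLLOW(Primary) = { #, (, id, num }.

{ #, (, id, num }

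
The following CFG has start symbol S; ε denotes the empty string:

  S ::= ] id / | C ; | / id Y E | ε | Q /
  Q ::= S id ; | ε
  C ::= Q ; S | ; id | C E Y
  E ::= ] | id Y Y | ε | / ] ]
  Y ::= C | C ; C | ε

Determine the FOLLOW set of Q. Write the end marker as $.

{ /, ; }

In S ::= Q /: add FIRST(/) = { / }.
In C ::= Q ; S: add FIRST(; S) = { ; }.
Union: FOLLOW(Q) = { /, ; }.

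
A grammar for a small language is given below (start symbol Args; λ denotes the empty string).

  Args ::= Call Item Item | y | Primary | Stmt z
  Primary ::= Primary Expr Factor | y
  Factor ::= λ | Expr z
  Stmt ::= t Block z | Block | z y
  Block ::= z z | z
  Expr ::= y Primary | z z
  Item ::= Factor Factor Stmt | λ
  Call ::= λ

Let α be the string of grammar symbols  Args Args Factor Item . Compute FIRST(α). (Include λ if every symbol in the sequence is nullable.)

Add FIRST(Args)\{λ} = { t, y, z }; Args is nullable, continue.
Add FIRST(Args)\{λ} = { t, y, z }; Args is nullable, continue.
Add FIRST(Factor)\{λ} = { y, z }; Factor is nullable, continue.
Add FIRST(Item)\{λ} = { t, y, z }; Item is nullable, continue.
Every symbol is nullable, so include λ.

{ t, y, z, λ }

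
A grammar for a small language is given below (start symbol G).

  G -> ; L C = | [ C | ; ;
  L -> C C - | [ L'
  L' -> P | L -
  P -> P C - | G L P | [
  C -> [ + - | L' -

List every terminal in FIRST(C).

C -> [ + - contributes {[}.
From C -> L' -: add FIRST(L') = { ;, [ }.
Union: FIRST(C) = { ;, [ }.

{ ;, [ }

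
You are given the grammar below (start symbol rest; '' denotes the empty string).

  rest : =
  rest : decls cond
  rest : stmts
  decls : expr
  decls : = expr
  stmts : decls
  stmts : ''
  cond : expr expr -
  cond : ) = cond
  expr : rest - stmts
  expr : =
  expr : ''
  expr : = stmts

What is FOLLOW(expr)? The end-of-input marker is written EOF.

{ EOF, ), -, = }

In decls : expr: expr is at the end, add FOLLOW(decls) = { EOF, ), -, = }.
In decls : = expr: expr is at the end, add FOLLOW(decls) = { EOF, ), -, = }.
In cond : expr expr -: add FIRST(expr -) = { ), -, = }.
In cond : expr expr -: add FIRST(-) = { - }.
Union: FOLLOW(expr) = { EOF, ), -, = }.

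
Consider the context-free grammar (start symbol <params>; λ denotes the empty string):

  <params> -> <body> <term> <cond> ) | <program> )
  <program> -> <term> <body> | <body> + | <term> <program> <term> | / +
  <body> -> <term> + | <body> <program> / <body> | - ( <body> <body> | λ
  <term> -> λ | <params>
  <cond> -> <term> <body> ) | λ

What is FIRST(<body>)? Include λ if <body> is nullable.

From <body> -> <term> +: <term> nullable, take FIRST(<term>) ∪ {+} = { ), +, -, / }.
From <body> -> <body> <program> / <body>: <body>, <program> nullable, take FIRST(<body>) ∪ FIRST(<program>) ∪ {/} = { ), +, -, / }.
<body> -> - ( <body> <body> contributes {-}.
<body> -> λ contributes λ.
Union: FIRST(<body>) = { ), +, -, /, λ }.

{ ), +, -, /, λ }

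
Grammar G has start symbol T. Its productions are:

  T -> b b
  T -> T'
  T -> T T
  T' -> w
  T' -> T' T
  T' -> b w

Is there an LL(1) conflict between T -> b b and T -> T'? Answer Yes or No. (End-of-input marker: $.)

FIRST(b b) = { b } and FIRST(T') = { b, w }.
Both contain b, so the two alternatives are not disjoint — LL(1) conflict.

Yes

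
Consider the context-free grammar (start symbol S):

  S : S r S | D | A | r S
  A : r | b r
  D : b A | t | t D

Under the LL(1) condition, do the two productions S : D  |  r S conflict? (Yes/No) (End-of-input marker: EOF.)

No

FIRST(D) = { b, t } and FIRST(r S) = { r }.
The FIRST sets are disjoint and neither alternative is nullable — no conflict.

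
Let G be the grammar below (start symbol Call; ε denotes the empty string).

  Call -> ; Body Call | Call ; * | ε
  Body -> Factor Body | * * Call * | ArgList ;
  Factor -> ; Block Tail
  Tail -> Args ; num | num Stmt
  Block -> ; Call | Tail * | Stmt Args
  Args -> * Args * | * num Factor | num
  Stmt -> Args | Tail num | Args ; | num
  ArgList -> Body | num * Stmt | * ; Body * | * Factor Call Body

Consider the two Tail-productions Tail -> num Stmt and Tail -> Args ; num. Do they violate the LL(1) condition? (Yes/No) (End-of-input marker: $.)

FIRST(num Stmt) = { num } and FIRST(Args ; num) = { *, num }.
Both contain num, so the two alternatives are not disjoint — LL(1) conflict.

Yes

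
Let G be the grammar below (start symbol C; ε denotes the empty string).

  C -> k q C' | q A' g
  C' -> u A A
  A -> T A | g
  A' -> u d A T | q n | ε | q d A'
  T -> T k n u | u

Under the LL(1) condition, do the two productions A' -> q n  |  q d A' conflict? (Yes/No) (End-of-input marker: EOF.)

Yes

FIRST(q n) = { q } and FIRST(q d A') = { q }.
Both contain q, so the two alternatives are not disjoint — LL(1) conflict.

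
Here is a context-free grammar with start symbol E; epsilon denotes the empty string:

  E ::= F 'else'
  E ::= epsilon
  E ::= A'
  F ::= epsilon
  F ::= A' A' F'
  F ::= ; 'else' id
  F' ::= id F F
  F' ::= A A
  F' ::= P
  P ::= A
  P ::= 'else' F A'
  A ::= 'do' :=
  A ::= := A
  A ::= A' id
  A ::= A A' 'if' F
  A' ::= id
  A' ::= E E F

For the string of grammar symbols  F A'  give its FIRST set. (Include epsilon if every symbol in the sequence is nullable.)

Add FIRST(F)\{epsilon} = { 'do', 'else', :=, ;, id }; F is nullable, continue.
Add FIRST(A')\{epsilon} = { 'do', 'else', :=, ;, id }; A' is nullable, continue.
Every symbol is nullable, so include epsilon.

{ 'do', 'else', :=, ;, id, epsilon }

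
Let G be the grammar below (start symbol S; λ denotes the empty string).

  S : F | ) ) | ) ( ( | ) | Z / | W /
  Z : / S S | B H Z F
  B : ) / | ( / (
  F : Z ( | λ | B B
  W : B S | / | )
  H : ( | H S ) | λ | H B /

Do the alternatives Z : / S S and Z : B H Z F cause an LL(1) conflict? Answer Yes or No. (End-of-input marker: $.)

No

FIRST(/ S S) = { / } and FIRST(B H Z F) = { (, ) }.
The FIRST sets are disjoint and neither alternative is nullable — no conflict.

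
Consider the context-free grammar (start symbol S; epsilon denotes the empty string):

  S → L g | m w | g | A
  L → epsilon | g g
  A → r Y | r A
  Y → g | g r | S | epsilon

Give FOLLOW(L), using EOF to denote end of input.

In S → L g: add FIRST(g) = { g }.
Union: FOLLOW(L) = { g }.

{ g }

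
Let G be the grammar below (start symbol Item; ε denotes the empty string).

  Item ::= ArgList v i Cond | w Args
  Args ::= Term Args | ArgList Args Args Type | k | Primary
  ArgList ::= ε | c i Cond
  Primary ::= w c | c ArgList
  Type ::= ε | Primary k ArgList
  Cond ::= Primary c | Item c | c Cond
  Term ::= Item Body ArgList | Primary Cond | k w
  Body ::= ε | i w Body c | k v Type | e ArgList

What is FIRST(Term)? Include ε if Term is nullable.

From Term ::= Item Body ArgList: add FIRST(Item) = { c, v, w }.
From Term ::= Primary Cond: add FIRST(Primary) = { c, w }.
Term ::= k w contributes {k}.
Union: FIRST(Term) = { c, k, v, w }.

{ c, k, v, w }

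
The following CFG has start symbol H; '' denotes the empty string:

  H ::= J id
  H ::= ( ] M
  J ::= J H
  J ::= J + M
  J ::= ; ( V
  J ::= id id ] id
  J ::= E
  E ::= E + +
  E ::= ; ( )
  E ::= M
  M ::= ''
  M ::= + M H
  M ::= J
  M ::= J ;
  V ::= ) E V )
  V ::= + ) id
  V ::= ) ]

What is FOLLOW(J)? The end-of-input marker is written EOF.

In H ::= J id: add FIRST(id) = { id }.
In J ::= J H: add FIRST(H) = { (, +, ;, id }.
In J ::= J + M: add FIRST(+ M) = { + }.
In M ::= J: J is at the end, add FOLLOW(M) = { EOF, (, ), +, ;, id }.
In M ::= J ;: add FIRST(;) = { ; }.
Union: FOLLOW(J) = { EOF, (, ), +, ;, id }.

{ EOF, (, ), +, ;, id }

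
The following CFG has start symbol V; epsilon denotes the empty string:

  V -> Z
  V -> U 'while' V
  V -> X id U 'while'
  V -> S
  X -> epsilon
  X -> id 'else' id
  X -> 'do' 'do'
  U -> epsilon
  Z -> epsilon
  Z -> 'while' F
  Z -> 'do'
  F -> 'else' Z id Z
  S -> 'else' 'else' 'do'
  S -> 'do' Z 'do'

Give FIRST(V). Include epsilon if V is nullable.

From V -> Z: add FIRST(Z) = { 'do', 'while', epsilon } (including epsilon since Z is nullable).
From V -> U 'while' V: U nullable, take FIRST(U) ∪ {'while'} = { 'while' }.
From V -> X id U 'while': X nullable, take FIRST(X) ∪ {id} = { 'do', id }.
From V -> S: add FIRST(S) = { 'do', 'else' }.
Union: FIRST(V) = { 'do', 'else', 'while', id, epsilon }.

{ 'do', 'else', 'while', id, epsilon }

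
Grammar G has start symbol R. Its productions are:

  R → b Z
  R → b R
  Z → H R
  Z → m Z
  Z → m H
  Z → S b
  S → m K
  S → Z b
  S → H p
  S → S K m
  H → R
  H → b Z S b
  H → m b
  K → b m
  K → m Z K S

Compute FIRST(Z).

From Z → H R: add FIRST(H) = { b, m }.
Z → m Z contributes {m}.
Z → m H contributes {m}.
From Z → S b: add FIRST(S) = { b, m }.
Union: FIRST(Z) = { b, m }.

{ b, m }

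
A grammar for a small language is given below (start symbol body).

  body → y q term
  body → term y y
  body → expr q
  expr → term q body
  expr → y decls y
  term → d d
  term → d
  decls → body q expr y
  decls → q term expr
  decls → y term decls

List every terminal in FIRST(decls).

From decls → body q expr y: add FIRST(body) = { d, y }.
decls → q term expr contributes {q}.
decls → y term decls contributes {y}.
Union: FIRST(decls) = { d, q, y }.

{ d, q, y }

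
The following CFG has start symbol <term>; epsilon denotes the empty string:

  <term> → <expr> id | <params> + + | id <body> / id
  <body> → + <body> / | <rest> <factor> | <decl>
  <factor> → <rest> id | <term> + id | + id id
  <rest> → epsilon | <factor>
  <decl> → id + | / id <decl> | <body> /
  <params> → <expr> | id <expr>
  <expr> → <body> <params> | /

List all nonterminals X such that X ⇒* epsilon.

Directly nullable (have an epsilon-production): <rest>.
No other nonterminal has a production whose RHS symbols are all nullable.

{ <rest> }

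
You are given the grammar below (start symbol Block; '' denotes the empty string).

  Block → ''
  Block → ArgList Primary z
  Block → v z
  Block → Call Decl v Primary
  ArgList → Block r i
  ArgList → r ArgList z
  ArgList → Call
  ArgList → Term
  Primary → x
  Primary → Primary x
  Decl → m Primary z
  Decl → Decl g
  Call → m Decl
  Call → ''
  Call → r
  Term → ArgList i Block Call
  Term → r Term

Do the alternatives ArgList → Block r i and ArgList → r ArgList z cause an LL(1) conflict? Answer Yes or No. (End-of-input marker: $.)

FIRST(Block r i) = { i, m, r, v, x } and FIRST(r ArgList z) = { r }.
Both contain r, so the two alternatives are not disjoint — LL(1) conflict.

Yes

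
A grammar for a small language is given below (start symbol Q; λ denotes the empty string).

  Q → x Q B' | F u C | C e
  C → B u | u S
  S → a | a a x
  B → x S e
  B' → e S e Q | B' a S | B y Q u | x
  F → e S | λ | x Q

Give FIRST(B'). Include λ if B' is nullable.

B' → e S e Q contributes {e}.
From B' → B' a S: add FIRST(B') = { e, x }.
From B' → B y Q u: add FIRST(B) = { x }.
B' → x contributes {x}.
Union: FIRST(B') = { e, x }.

{ e, x }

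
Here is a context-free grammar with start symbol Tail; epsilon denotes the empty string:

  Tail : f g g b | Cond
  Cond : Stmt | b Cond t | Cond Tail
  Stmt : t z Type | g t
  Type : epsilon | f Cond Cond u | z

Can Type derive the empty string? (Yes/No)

Type has an epsilon-production, so Type ⇒ epsilon.

Yes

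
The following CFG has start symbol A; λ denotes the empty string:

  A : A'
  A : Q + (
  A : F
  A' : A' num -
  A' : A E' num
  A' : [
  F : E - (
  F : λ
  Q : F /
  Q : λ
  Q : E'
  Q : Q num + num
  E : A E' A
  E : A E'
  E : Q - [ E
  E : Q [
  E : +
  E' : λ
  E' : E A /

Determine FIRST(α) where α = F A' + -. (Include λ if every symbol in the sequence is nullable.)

Add FIRST(F)\{λ} = { +, -, /, [, num }; F is nullable, continue.
Add FIRST(A') = { +, -, /, [, num }; A' is not nullable, stop.

{ +, -, /, [, num }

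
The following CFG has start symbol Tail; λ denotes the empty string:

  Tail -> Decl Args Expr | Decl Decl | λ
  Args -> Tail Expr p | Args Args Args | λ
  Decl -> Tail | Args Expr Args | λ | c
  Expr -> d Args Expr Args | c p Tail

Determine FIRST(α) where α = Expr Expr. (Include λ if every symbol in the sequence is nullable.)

{ c, d }

Add FIRST(Expr) = { c, d }; Expr is not nullable, stop.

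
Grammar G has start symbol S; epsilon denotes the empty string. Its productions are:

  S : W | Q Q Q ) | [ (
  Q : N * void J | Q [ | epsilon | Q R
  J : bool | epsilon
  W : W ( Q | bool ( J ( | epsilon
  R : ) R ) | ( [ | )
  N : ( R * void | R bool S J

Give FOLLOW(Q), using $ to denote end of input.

In S : Q Q Q ): add FIRST(Q Q )) = { (, ), [ }.
In S : Q Q Q ): add FIRST(Q )) = { (, ), [ }.
In S : Q Q Q ): add FIRST()) = { ) }.
In Q : Q [: add FIRST([) = { [ }.
In Q : Q R: add FIRST(R) = { (, ) }.
In W : W ( Q: Q is at the end, add FOLLOW(W) = { $, (, *, bool }.
Union: FOLLOW(Q) = { $, (, ), *, [, bool }.

{ $, (, ), *, [, bool }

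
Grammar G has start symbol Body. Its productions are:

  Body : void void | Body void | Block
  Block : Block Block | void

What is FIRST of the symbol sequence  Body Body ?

{ void }

Add FIRST(Body) = { void }; Body is not nullable, stop.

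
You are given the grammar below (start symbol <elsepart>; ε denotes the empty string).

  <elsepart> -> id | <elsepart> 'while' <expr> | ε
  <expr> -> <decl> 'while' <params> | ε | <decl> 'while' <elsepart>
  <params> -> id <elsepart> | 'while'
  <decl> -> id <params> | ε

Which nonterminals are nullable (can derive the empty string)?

Directly nullable (have an ε-production): <elsepart>, <expr>, <decl>.
No other nonterminal has a production whose RHS symbols are all nullable.

{ <decl>, <elsepart>, <expr> }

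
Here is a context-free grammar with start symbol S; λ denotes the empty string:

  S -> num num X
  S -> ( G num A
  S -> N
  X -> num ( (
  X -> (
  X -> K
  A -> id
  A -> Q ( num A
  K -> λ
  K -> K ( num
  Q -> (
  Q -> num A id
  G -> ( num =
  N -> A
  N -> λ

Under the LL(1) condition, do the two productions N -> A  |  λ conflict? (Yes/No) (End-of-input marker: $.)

FIRST(A) = { (, id, num } and FIRST(λ) = { λ }.
The second is nullable but FOLLOW(N) = { $ } is disjoint from FIRST of the first.

No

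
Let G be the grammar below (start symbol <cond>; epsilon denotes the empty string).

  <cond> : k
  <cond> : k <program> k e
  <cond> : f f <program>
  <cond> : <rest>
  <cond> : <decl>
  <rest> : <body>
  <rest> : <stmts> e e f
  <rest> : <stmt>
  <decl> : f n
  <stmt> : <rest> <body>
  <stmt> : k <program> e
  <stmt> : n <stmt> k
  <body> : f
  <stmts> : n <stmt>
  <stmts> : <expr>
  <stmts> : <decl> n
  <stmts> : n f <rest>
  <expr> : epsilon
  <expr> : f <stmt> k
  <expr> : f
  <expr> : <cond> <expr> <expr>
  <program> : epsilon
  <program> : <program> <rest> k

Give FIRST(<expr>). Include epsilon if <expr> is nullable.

<expr> : epsilon contributes epsilon.
<expr> : f <stmt> k contributes {f}.
<expr> : f contributes {f}.
From <expr> : <cond> <expr> <expr>: add FIRST(<cond>) = { e, f, k, n }.
Union: FIRST(<expr>) = { e, f, k, n, epsilon }.

{ e, f, k, n, epsilon }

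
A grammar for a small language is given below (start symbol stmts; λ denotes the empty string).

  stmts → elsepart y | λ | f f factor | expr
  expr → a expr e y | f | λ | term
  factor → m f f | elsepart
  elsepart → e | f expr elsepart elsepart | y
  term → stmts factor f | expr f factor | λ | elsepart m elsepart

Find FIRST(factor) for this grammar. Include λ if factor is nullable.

{ e, f, m, y }

factor → m f f contributes {m}.
From factor → elsepart: add FIRST(elsepart) = { e, f, y }.
Union: FIRST(factor) = { e, f, m, y }.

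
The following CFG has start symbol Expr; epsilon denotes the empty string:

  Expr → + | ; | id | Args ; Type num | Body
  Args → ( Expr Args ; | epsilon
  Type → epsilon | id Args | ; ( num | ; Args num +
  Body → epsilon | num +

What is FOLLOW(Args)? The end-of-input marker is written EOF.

In Expr → Args ; Type num: add FIRST(; Type num) = { ; }.
In Args → ( Expr Args ;: add FIRST(;) = { ; }.
In Type → id Args: Args is at the end, add FOLLOW(Type) = { num }.
In Type → ; Args num +: add FIRST(num +) = { num }.
Union: FOLLOW(Args) = { ;, num }.

{ ;, num }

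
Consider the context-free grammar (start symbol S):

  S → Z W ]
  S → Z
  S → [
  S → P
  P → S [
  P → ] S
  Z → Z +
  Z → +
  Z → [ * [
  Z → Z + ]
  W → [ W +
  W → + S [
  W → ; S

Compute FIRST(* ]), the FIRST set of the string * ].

{ * }

* is a terminal; add {*} and stop.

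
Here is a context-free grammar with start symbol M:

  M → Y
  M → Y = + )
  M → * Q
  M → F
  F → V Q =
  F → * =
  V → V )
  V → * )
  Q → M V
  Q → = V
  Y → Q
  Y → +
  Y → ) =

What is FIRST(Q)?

From Q → M V: add FIRST(M) = { ), *, +, = }.
Q → = V contributes {=}.
Union: FIRST(Q) = { ), *, +, = }.

{ ), *, +, = }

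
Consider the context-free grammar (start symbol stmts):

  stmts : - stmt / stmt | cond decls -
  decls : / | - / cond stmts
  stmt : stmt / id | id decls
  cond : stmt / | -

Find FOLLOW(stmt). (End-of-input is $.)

In stmts : - stmt / stmt: add FIRST(/ stmt) = { / }.
In stmts : - stmt / stmt: stmt is at the end, add FOLLOW(stmts) = { $, -, / }.
In stmt : stmt / id: add FIRST(/ id) = { / }.
In cond : stmt /: add FIRST(/) = { / }.
Union: FOLLOW(stmt) = { $, -, / }.

{ $, -, / }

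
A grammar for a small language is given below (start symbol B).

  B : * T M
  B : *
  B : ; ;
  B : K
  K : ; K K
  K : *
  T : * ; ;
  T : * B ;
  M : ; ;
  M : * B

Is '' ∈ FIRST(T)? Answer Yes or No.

No

No nonterminal in this grammar is nullable.
No production of T has an RHS whose symbols are all nullable, so T is not nullable.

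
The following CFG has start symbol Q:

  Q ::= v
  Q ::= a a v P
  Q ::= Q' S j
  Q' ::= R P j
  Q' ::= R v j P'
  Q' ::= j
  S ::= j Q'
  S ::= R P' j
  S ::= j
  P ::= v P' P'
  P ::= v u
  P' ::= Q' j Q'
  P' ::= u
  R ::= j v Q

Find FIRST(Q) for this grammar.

Q ::= v contributes {v}.
Q ::= a a v P contributes {a}.
From Q ::= Q' S j: add FIRST(Q') = { j }.
Union: FIRST(Q) = { a, j, v }.

{ a, j, v }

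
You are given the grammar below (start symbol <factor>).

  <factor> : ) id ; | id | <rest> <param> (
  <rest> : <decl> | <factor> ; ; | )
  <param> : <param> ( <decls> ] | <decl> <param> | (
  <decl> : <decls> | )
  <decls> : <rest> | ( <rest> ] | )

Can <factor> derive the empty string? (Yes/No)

No

No nonterminal in this grammar is nullable.
No production of <factor> has an RHS whose symbols are all nullable, so <factor> is not nullable.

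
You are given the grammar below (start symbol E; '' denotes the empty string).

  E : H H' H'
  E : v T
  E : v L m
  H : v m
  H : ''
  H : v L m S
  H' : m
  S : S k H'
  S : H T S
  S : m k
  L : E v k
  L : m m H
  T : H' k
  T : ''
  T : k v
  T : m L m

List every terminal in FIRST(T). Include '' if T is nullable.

{ k, m, '' }

From T : H' k: add FIRST(H') = { m }.
T : '' contributes ''.
T : k v contributes {k}.
T : m L m contributes {m}.
Union: FIRST(T) = { k, m, '' }.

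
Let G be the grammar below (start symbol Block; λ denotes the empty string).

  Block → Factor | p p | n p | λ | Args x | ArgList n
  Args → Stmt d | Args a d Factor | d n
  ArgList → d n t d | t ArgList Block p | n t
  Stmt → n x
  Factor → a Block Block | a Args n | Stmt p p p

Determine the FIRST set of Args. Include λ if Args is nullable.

From Args → Stmt d: add FIRST(Stmt) = { n }.
From Args → Args a d Factor: add FIRST(Args) = { d, n }.
Args → d n contributes {d}.
Union: FIRST(Args) = { d, n }.

{ d, n }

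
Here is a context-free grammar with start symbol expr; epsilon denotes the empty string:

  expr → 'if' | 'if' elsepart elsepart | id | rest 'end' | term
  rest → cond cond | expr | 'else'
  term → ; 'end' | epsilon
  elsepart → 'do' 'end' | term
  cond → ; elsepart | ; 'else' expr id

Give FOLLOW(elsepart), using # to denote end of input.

{ #, 'do', 'end', ;, id }

In expr → 'if' elsepart elsepart: add FIRST(elsepart)\{epsilon} = { 'do', ; }.
  Since elsepart is nullable, also add FOLLOW(expr) = { #, 'end', id }.
In expr → 'if' elsepart elsepart: elsepart is at the end, add FOLLOW(expr) = { #, 'end', id }.
In cond → ; elsepart: elsepart is at the end, add FOLLOW(cond) = { 'end', ; }.
Union: FOLLOW(elsepart) = { #, 'do', 'end', ;, id }.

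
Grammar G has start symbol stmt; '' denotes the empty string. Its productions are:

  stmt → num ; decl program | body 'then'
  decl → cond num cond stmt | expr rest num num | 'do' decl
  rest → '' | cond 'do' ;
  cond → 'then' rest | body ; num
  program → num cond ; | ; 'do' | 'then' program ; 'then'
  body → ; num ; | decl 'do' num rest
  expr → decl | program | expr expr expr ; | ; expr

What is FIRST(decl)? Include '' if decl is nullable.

From decl → cond num cond stmt: add FIRST(cond) = { 'do', 'then', ;, num }.
From decl → expr rest num num: add FIRST(expr) = { 'do', 'then', ;, num }.
decl → 'do' decl contributes {'do'}.
Union: FIRST(decl) = { 'do', 'then', ;, num }.

{ 'do', 'then', ;, num }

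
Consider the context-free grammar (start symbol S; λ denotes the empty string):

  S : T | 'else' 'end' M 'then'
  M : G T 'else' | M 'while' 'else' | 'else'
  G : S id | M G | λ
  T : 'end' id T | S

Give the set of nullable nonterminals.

{ G }

Directly nullable (have an λ-production): G.
No other nonterminal has a production whose RHS symbols are all nullable.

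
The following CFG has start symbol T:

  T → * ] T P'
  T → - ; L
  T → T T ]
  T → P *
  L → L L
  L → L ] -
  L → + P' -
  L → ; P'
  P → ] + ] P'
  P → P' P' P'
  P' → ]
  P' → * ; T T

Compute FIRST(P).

P → ] + ] P' contributes {]}.
From P → P' P' P': add FIRST(P') = { *, ] }.
Union: FIRST(P) = { *, ] }.

{ *, ] }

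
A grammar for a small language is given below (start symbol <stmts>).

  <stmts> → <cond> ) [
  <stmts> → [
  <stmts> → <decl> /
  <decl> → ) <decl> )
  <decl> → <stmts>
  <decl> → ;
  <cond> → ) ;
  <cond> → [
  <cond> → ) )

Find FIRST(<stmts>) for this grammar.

{ ), ;, [ }

From <stmts> → <cond> ) [: add FIRST(<cond>) = { ), [ }.
<stmts> → [ contributes {[}.
From <stmts> → <decl> /: add FIRST(<decl>) = { ), ;, [ }.
Union: FIRST(<stmts>) = { ), ;, [ }.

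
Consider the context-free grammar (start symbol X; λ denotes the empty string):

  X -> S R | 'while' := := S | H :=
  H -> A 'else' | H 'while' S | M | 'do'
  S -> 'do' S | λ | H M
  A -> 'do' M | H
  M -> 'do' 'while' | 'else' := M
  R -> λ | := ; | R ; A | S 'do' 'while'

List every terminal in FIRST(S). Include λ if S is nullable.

S -> 'do' S contributes {'do'}.
S -> λ contributes λ.
From S -> H M: add FIRST(H) = { 'do', 'else' }.
Union: FIRST(S) = { 'do', 'else', λ }.

{ 'do', 'else', λ }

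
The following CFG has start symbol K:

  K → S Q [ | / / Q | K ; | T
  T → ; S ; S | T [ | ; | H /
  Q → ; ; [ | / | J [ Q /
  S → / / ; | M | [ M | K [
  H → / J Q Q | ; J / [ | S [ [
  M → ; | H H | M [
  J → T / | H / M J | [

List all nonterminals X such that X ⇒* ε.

{ } (none)

No nonterminal has an empty production or an RHS whose symbols are all nullable.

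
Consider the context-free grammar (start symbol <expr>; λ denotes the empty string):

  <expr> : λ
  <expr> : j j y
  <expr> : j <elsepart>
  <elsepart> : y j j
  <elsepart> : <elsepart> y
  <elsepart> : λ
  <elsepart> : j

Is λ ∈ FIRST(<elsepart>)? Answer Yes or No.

<elsepart> has an λ-production, so <elsepart> ⇒ λ.

Yes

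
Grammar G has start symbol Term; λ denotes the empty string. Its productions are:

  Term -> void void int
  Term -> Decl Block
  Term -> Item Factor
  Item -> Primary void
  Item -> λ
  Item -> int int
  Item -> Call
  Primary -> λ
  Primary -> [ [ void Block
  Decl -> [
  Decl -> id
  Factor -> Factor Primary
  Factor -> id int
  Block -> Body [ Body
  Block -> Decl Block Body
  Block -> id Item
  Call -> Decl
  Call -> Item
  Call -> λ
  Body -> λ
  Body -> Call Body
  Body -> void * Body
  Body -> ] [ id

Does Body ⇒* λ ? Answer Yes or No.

Body has an λ-production, so Body ⇒ λ.

Yes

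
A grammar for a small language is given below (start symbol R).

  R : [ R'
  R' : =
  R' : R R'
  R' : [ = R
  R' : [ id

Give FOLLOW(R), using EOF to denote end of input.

{ EOF, =, [ }

R is the start symbol, so EOF ∈ FOLLOW(R).
In R' : R R': add FIRST(R') = { =, [ }.
In R' : [ = R: R is at the end, add FOLLOW(R') = { EOF, =, [ }.
Union: FOLLOW(R) = { EOF, =, [ }.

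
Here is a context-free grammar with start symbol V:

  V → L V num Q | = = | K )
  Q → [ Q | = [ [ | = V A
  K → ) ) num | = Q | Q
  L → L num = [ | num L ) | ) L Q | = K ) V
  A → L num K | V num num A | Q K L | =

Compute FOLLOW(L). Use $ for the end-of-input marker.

{ $, ), =, [, num }

In V → L V num Q: add FIRST(V num Q) = { ), =, [, num }.
In L → L num = [: add FIRST(num = [) = { num }.
In L → num L ): add FIRST()) = { ) }.
In L → ) L Q: add FIRST(Q) = { =, [ }.
In A → L num K: add FIRST(num K) = { num }.
In A → Q K L: L is at the end, add FOLLOW(A) = { $, ), =, [, num }.
Union: FOLLOW(L) = { $, ), =, [, num }.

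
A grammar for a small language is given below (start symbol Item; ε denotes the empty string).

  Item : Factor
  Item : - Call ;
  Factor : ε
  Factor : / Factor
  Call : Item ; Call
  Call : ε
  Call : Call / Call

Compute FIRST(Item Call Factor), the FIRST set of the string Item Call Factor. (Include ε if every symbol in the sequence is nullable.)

{ -, /, ;, ε }

Add FIRST(Item)\{ε} = { -, / }; Item is nullable, continue.
Add FIRST(Call)\{ε} = { -, /, ; }; Call is nullable, continue.
Add FIRST(Factor)\{ε} = { / }; Factor is nullable, continue.
Every symbol is nullable, so include ε.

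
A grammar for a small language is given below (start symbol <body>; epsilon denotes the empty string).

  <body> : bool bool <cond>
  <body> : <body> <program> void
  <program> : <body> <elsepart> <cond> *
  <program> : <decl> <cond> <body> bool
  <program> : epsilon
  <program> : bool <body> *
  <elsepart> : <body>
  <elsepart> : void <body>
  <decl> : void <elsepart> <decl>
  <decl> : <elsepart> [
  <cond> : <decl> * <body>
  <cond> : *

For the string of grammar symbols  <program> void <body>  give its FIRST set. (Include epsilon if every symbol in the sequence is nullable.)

Add FIRST(<program>)\{epsilon} = { bool, void }; <program> is nullable, continue.
void is a terminal; add {void} and stop.

{ bool, void }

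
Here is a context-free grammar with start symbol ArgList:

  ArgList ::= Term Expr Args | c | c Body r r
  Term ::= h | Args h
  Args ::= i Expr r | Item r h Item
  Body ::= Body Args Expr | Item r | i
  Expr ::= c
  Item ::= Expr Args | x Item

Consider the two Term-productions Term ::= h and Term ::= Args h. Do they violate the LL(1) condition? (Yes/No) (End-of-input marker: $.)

FIRST(h) = { h } and FIRST(Args h) = { c, i, x }.
The FIRST sets are disjoint and neither alternative is nullable — no conflict.

No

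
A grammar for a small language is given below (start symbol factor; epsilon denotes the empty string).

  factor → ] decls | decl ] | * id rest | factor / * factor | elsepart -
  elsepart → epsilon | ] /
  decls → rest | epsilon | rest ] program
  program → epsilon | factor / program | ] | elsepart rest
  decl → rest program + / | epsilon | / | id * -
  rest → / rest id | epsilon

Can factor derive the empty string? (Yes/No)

Nullable nonterminals: decl, decls, elsepart, program, rest.
No production of factor has an RHS whose symbols are all nullable, so factor is not nullable.

No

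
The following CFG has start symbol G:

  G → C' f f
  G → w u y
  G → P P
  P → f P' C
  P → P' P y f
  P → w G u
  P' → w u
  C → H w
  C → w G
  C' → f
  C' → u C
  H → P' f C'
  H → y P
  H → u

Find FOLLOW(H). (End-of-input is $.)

{ w }

In C → H w: add FIRST(w) = { w }.
Union: FOLLOW(H) = { w }.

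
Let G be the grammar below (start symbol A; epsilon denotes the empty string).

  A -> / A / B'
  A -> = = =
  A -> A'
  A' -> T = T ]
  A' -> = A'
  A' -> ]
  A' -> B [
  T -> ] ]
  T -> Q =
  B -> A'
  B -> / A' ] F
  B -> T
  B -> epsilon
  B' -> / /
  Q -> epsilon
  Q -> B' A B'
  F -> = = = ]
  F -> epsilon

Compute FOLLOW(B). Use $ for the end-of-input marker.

{ [ }

In A' -> B [: add FIRST([) = { [ }.
Union: FOLLOW(B) = { [ }.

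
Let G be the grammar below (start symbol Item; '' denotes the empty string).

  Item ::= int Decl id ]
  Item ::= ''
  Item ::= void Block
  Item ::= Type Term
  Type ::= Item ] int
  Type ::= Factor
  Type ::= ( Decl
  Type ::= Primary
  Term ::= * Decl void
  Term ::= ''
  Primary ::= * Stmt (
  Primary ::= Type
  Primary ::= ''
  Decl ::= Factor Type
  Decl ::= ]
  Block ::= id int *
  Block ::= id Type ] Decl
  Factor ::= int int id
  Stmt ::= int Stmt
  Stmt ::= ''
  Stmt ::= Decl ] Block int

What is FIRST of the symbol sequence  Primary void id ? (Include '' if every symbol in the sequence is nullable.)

Add FIRST(Primary)\{''} = { (, *, ], int, void }; Primary is nullable, continue.
void is a terminal; add {void} and stop.

{ (, *, ], int, void }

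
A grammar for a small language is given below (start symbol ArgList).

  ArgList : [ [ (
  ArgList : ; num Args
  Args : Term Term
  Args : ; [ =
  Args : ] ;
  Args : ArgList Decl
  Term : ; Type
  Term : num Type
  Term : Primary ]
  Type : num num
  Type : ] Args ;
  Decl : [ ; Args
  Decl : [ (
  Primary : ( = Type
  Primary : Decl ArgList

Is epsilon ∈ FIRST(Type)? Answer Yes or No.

No

No nonterminal in this grammar is nullable.
No production of Type has an RHS whose symbols are all nullable, so Type is not nullable.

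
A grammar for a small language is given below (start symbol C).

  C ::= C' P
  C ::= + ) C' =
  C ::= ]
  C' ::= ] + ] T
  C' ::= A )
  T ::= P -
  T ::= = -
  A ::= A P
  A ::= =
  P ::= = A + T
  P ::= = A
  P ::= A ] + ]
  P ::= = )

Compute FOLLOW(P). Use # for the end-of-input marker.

In C ::= C' P: P is at the end, add FOLLOW(C) = { # }.
In T ::= P -: add FIRST(-) = { - }.
In A ::= A P: P is at the end, add FOLLOW(A) = { #, ), +, -, =, ] }.
Union: FOLLOW(P) = { #, ), +, -, =, ] }.

{ #, ), +, -, =, ] }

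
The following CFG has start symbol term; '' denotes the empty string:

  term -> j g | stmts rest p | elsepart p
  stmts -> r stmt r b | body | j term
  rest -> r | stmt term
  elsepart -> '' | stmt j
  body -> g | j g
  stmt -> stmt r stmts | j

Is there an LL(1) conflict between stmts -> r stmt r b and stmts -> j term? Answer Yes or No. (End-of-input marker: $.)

FIRST(r stmt r b) = { r } and FIRST(j term) = { j }.
The FIRST sets are disjoint and neither alternative is nullable — no conflict.

No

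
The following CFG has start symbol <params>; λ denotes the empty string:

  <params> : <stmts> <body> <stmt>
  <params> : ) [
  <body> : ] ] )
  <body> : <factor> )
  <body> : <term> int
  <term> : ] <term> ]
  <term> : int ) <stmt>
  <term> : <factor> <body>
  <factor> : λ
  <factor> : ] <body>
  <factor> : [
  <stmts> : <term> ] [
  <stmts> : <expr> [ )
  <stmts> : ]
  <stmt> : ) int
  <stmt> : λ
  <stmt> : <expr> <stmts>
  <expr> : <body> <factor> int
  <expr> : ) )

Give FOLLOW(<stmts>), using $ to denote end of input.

In <params> : <stmts> <body> <stmt>: add FIRST(<body> <stmt>) = { ), [, ], int }.
In <stmt> : <expr> <stmts>: <stmts> is at the end, add FOLLOW(<stmt>) = { $, ], int }.
Union: FOLLOW(<stmts>) = { $, ), [, ], int }.

{ $, ), [, ], int }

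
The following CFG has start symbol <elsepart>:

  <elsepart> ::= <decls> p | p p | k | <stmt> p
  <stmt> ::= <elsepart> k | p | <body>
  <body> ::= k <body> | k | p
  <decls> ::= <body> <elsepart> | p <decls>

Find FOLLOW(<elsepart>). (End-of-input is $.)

<elsepart> is the start symbol, so $ ∈ FOLLOW(<elsepart>).
In <stmt> ::= <elsepart> k: add FIRST(k) = { k }.
In <decls> ::= <body> <elsepart>: <elsepart> is at the end, add FOLLOW(<decls>) = { p }.
Union: FOLLOW(<elsepart>) = { $, k, p }.

{ $, k, p }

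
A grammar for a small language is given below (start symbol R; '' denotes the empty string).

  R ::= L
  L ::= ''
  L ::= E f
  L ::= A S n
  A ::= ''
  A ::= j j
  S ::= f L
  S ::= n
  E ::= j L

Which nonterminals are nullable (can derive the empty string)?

Directly nullable (have an ''-production): L, A.
R ::= L with every symbol nullable, so R is nullable.
No other nonterminal has a production whose RHS symbols are all nullable.

{ A, L, R }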